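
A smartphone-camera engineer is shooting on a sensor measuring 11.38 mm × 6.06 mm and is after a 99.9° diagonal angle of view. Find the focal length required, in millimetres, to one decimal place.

5.4 mm

Sensor diagonal = √(11.38² + 6.06²) = √166.2280 ≈ 12.8929 mm.
From α = 2·arctan(d/2f) we get f = d / (2·tan(α/2)).
With d = 12.8929 mm and α/2 = 49.95°, tan(α/2) ≈ 1.18964, so f ≈ 12.8929 / 2.37929 ≈ 5.4188 mm.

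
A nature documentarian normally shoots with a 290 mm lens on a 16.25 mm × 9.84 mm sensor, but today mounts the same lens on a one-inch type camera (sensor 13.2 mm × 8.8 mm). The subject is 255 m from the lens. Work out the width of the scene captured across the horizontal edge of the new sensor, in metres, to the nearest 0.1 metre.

The focal length stays 290 mm; the relevant sensor dimension is now w = 13.2 mm. Object distance dₒ = 255 m = 255000 mm.
Thin-lens field width W = w·(dₒ − f)/f = 13.2 × (255000 − 290)/290 ≈ 11593.697 mm = 11.5937 m.

11.6 m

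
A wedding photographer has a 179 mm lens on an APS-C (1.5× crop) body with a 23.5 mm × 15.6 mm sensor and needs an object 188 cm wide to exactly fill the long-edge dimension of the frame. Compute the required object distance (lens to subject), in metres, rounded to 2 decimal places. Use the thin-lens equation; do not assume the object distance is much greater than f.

14.50 m

W: 188 cm = 1880 mm.
Magnification m = w/W = dᵢ/dₒ; combined with 1/f = 1/dₒ + 1/dᵢ this gives dₒ = f·(1 + W/w).
dₒ = 179 mm × (1 + 1880/23.5) = 179 × 81.0000 ≈ 14499.000 mm = 14.499 m.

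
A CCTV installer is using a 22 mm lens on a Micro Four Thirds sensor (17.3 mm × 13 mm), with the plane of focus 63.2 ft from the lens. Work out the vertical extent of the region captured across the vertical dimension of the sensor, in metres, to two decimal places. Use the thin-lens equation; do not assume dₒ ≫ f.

11.37 m

dₒ: 63.2 ft × 304.8 mm/ft = 19263.36 mm.
Similar triangles through the lens centre give W/dₒ = h/dᵢ; with 1/f = 1/dₒ + 1/dᵢ this gives W = h·(dₒ − f)/f.
W = 13 mm × (19263.4 − 22) / 22 = 13 × 874.6072 ≈ 11369.894 mm = 11.3699 m.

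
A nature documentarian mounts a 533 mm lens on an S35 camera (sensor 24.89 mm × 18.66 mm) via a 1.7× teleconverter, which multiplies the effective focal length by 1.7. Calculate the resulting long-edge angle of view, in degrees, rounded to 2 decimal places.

1.57°

Effective focal length f = 533 × 1.7 = 906.1 mm.
α = 2·arctan(24.89 / (2 × 906.1)) = 2·arctan(0.01373) ≈ 1.5738°.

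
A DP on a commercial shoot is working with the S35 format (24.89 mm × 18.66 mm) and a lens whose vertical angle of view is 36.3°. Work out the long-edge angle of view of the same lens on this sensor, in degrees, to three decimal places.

From the vertical AOV: f = 18.66 / (2·tan(18.15°)) = 18.66 / 0.65563 ≈ 28.4610 mm.
Long-edge AOV = 2·arctan(24.89 / (2 × 28.4610)) = 2·arctan(0.43726) ≈ 47.2361°.

47.236°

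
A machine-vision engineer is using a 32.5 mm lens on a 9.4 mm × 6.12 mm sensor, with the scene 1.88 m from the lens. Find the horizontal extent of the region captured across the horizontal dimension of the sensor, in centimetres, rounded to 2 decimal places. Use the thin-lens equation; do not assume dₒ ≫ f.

dₒ: 1.88 m = 1880 mm.
Similar triangles through the lens centre give W/dₒ = w/dᵢ; with 1/f = 1/dₒ + 1/dᵢ this gives W = w·(dₒ − f)/f.
W = 9.4 mm × (1880 − 32.5) / 32.5 = 9.4 × 56.8462 ≈ 534.354 mm = 53.4354 cm.

53.44 cm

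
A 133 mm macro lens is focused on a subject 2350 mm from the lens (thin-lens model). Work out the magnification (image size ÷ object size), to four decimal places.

0.0600×

Thin lens: 1/f = 1/dₒ + 1/dᵢ → 1/dᵢ = 1/133 − 1/2350 = 0.0070933 mm⁻¹, so dᵢ ≈ 140.9788 mm.
Magnification m = dᵢ/dₒ = 140.9788/2350 ≈ 0.05999.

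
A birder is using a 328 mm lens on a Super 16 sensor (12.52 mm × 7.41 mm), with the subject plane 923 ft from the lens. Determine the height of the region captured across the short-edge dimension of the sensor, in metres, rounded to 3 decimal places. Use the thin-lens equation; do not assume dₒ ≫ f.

6.348 m

dₒ: 923 ft × 304.8 mm/ft = 281330.39 mm.
Similar triangles through the lens centre give W/dₒ = h/dᵢ; with 1/f = 1/dₒ + 1/dᵢ this gives W = h·(dₒ − f)/f.
W = 7.41 mm × (281330 − 328) / 328 = 7.41 × 856.7146 ≈ 6348.255 mm = 6.34826 m.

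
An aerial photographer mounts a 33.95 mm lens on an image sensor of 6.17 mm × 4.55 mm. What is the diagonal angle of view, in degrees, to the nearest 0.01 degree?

12.88°

Sensor diagonal = √(6.17² + 4.55²) = √58.7714 ≈ 7.6663 mm.
Angle of view α = 2·arctan(d/2f) with d = 7.6663 mm and f = 33.95 mm.
d/2f = 0.11291; arctan(0.11291) ≈ 6.4417°, so α ≈ 12.8834°.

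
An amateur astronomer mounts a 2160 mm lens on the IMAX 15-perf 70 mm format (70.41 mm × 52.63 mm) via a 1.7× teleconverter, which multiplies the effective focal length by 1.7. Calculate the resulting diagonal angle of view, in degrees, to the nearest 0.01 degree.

1.37°

Effective focal length f = 2160 × 1.7 = 3672 mm.
Sensor diagonal = √(70.41² + 52.63²) = √7727.4850 ≈ 87.9061 mm.
α = 2·arctan(87.906 / (2 × 3672)) = 2·arctan(0.01197) ≈ 1.3716°.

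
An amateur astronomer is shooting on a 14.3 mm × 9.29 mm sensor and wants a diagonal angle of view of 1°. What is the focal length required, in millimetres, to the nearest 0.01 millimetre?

977.02 mm

Sensor diagonal = √(14.3² + 9.29²) = √290.7941 ≈ 17.0527 mm.
From α = 2·arctan(d/2f) we get f = d / (2·tan(α/2)).
With d = 17.0527 mm and α/2 = 0.5°, tan(α/2) ≈ 0.00873, so f ≈ 17.0527 / 0.01745 ≈ 977.0221 mm.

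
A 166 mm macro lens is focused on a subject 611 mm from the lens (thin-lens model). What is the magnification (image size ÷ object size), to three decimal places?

Thin lens: 1/f = 1/dₒ + 1/dᵢ → 1/dᵢ = 1/166 − 1/611 = 0.0043874 mm⁻¹, so dᵢ ≈ 227.9236 mm.
Magnification m = dᵢ/dₒ = 227.9236/611 ≈ 0.37303.

0.373×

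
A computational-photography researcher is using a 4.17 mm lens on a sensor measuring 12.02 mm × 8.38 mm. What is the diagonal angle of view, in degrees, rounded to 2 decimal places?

Sensor diagonal = √(12.02² + 8.38²) = √214.7048 ≈ 14.6528 mm.
Angle of view α = 2·arctan(d/2f) with d = 14.6528 mm and f = 4.17 mm.
d/2f = 1.75693; arctan(1.75693) ≈ 60.3526°, so α ≈ 120.7052°.

120.71°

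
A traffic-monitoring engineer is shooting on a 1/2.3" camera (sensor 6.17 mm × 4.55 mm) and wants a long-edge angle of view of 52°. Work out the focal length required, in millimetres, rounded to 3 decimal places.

From α = 2·arctan(w/2f) we get f = w / (2·tan(α/2)).
With w = 6.17 mm and α/2 = 26°, tan(α/2) ≈ 0.48773, so f ≈ 6.17 / 0.97547 ≈ 6.3252 mm.

6.325 mm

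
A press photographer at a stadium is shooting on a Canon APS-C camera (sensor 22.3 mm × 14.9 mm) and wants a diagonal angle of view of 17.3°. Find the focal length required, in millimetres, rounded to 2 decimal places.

Sensor diagonal = √(22.3² + 14.9²) = √719.3000 ≈ 26.8198 mm.
From α = 2·arctan(d/2f) we get f = d / (2·tan(α/2)).
With d = 26.8198 mm and α/2 = 8.65°, tan(α/2) ≈ 0.15213, so f ≈ 26.8198 / 0.30426 ≈ 88.1484 mm.

88.15 mm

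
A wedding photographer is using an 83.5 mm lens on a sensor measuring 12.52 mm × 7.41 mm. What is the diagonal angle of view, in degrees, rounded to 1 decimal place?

Sensor diagonal = √(12.52² + 7.41²) = √211.6585 ≈ 14.5485 mm.
Angle of view α = 2·arctan(d/2f) with d = 14.5485 mm and f = 83.5 mm.
d/2f = 0.08712; arctan(0.08712) ≈ 4.9788°, so α ≈ 9.9577°.

10.0°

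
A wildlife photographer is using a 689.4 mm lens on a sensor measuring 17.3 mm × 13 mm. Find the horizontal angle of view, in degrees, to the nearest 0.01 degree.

1.44°

Angle of view α = 2·arctan(w/2f) with w = 17.3 mm and f = 689.4 mm.
w/2f = 0.01255; arctan(0.01255) ≈ 0.7189°, so α ≈ 1.4377°.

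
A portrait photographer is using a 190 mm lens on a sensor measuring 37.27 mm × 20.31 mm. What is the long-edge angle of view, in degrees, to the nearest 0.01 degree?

11.20°

Angle of view α = 2·arctan(w/2f) with w = 37.27 mm and f = 190 mm.
w/2f = 0.09808; arctan(0.09808) ≈ 5.6016°, so α ≈ 11.2032°.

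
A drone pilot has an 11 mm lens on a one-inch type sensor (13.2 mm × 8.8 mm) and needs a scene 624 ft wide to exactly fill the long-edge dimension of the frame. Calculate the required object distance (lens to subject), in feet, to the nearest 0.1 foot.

520.0 ft

W: 624 ft × 304.8 mm/ft = 190195.19 mm.
Magnification m = w/W = dᵢ/dₒ; combined with 1/f = 1/dₒ + 1/dᵢ this gives dₒ = f·(1 + W/w).
dₒ = 11 mm × (1 + 190195/13.2) = 11 × 14409.7268 ≈ 158506.995 mm = 158506.995/304.8 ft = 520.036 ft.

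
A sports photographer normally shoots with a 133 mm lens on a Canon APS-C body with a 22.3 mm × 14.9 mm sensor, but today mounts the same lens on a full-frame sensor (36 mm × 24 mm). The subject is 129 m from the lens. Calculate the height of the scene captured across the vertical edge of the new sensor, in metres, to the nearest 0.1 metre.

The focal length stays 133 mm; the relevant sensor dimension is now h = 24 mm. Object distance dₒ = 129 m = 129000 mm.
Thin-lens field height W = h·(dₒ − f)/f = 24 × (129000 − 133)/133 ≈ 23254.195 mm = 23.2542 m.

23.3 m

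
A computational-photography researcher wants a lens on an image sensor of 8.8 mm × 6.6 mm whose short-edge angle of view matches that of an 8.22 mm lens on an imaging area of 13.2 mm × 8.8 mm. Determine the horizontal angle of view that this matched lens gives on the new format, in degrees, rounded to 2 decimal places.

71.03°

Equal short-edge AOV ⇒ f₂ = f₁ · 6.6/8.8 = 8.22 × 0.75000 ≈ 6.1650 mm.
Horizontal AOV on the new format = 2·arctan(8.8 / (2 × 6.1650)) = 2·arctan(0.71371) ≈ 71.0314°.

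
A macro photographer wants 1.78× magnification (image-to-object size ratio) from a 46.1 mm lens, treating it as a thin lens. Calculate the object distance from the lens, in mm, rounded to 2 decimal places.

72.00 mm

With m = dᵢ/dₒ and 1/f = 1/dₒ + 1/dᵢ, substituting dᵢ = m·dₒ gives 1/f = (1 + 1/m)/dₒ, hence dₒ = f·(1 + 1/m).
dₒ = 46.1 × (1 + 1/1.78) = 46.1 × 1.56180 ≈ 71.999 mm.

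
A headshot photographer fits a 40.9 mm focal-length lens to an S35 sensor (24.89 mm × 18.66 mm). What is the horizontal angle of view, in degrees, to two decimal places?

33.85°

Angle of view α = 2·arctan(w/2f) with w = 24.89 mm and f = 40.9 mm.
w/2f = 0.30428; arctan(0.30428) ≈ 16.9239°, so α ≈ 33.8478°.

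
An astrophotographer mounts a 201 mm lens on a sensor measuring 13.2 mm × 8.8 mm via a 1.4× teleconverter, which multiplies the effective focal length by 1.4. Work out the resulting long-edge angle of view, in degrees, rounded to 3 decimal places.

2.687°

Effective focal length f = 201 × 1.4 = 281.4 mm.
α = 2·arctan(13.2 / (2 × 281.4)) = 2·arctan(0.02345) ≈ 2.6872°.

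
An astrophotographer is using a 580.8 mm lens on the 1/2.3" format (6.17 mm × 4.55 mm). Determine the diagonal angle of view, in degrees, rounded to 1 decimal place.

0.8°

Sensor diagonal = √(6.17² + 4.55²) = √58.7714 ≈ 7.6663 mm.
Angle of view α = 2·arctan(d/2f) with d = 7.6663 mm and f = 580.8 mm.
d/2f = 0.00660; arctan(0.00660) ≈ 0.3781°, so α ≈ 0.7563°.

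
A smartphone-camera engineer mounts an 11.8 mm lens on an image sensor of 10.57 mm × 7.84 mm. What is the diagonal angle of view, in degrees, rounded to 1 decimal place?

58.3°

Sensor diagonal = √(10.57² + 7.84²) = √173.1905 ≈ 13.1602 mm.
Angle of view α = 2·arctan(d/2f) with d = 13.1602 mm and f = 11.8 mm.
d/2f = 0.55764; arctan(0.55764) ≈ 29.1456°, so α ≈ 58.2911°.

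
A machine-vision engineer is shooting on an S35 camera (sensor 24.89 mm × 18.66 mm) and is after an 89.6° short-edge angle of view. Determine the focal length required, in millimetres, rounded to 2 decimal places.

9.40 mm

From α = 2·arctan(h/2f) we get f = h / (2·tan(α/2)).
With h = 18.66 mm and α/2 = 44.8°, tan(α/2) ≈ 0.99304, so f ≈ 18.66 / 1.98609 ≈ 9.3954 mm.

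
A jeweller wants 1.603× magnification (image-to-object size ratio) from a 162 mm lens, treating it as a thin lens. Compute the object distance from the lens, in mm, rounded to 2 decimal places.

With m = dᵢ/dₒ and 1/f = 1/dₒ + 1/dᵢ, substituting dᵢ = m·dₒ gives 1/f = (1 + 1/m)/dₒ, hence dₒ = f·(1 + 1/m).
dₒ = 162 × (1 + 1/1.603) = 162 × 1.62383 ≈ 263.061 mm.

263.06 mm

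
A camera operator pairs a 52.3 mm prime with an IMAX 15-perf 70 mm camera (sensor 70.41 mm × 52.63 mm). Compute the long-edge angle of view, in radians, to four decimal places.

Angle of view α = 2·arctan(w/2f) with w = 70.41 mm and f = 52.3 mm.
w/2f = 0.67314; arctan(0.67314) ≈ 0.5925 rad, so α ≈ 1.1849 rad.

1.1849 rad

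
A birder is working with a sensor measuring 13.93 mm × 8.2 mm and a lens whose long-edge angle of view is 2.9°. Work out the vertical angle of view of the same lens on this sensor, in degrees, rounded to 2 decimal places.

From the long-edge AOV: f = 13.93 / (2·tan(1.45°)) = 13.93 / 0.05063 ≈ 275.1586 mm.
Vertical AOV = 2·arctan(8.2 / (2 × 275.1586)) = 2·arctan(0.01490) ≈ 1.7073°.

1.71°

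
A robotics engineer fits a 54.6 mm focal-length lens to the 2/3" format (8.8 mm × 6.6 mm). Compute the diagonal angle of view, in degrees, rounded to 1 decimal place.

11.5°

Sensor diagonal = √(8.8² + 6.6²) = √121.0000 ≈ 11.0000 mm.
Angle of view α = 2·arctan(d/2f) with d = 11.0000 mm and f = 54.6 mm.
d/2f = 0.10073; arctan(0.10073) ≈ 5.7521°, so α ≈ 11.5043°.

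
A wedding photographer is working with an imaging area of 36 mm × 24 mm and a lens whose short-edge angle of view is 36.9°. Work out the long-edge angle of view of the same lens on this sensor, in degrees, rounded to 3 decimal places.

From the short-edge AOV: f = 24 / (2·tan(18.45°)) = 24 / 0.66725 ≈ 35.9685 mm.
Long-edge AOV = 2·arctan(36 / (2 × 35.9685)) = 2·arctan(0.50044) ≈ 53.1702°.

53.170°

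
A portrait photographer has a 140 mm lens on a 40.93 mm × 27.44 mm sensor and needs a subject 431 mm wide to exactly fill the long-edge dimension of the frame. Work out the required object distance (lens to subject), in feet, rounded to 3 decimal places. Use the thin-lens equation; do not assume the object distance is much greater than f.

5.296 ft

Magnification m = w/W = dᵢ/dₒ; combined with 1/f = 1/dₒ + 1/dᵢ this gives dₒ = f·(1 + W/w).
dₒ = 140 mm × (1 + 431/40.93) = 140 × 11.5302 ≈ 1614.224 mm = 1614.224/304.8 ft = 5.29601 ft.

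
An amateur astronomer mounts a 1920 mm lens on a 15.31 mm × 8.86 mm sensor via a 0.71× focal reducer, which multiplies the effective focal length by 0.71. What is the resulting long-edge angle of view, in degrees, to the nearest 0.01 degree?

Effective focal length f = 1920 × 0.71 = 1363.2 mm.
α = 2·arctan(15.31 / (2 × 1363.2)) = 2·arctan(0.00562) ≈ 0.6435°.

0.64°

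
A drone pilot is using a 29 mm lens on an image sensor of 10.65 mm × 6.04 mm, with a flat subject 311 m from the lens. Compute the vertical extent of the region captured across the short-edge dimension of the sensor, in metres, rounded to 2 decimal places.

dₒ: 311 m = 311000 mm.
Similar triangles through the lens centre give W/dₒ = h/dᵢ; with 1/f = 1/dₒ + 1/dᵢ this gives W = h·(dₒ − f)/f.
W = 6.04 mm × (311000 − 29) / 29 = 6.04 × 10723.1379 ≈ 64767.753 mm = 64.7678 m.

64.77 m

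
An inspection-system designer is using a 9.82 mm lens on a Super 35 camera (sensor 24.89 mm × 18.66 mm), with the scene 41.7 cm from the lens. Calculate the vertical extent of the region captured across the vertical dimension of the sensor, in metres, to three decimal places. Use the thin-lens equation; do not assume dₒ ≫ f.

0.774 m

dₒ: 41.7 cm = 417 mm.
Similar triangles through the lens centre give W/dₒ = h/dᵢ; with 1/f = 1/dₒ + 1/dᵢ this gives W = h·(dₒ − f)/f.
W = 18.66 mm × (417 − 9.82) / 9.82 = 18.66 × 41.4644 ≈ 773.725 mm = 0.773725 m.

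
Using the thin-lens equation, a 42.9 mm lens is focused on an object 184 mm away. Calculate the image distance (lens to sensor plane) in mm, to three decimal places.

55.943 mm

1/dᵢ = 1/f − 1/dₒ = 1/42.9 − 1/184 = 0.0178752 mm⁻¹.
dᵢ = 1/0.0178752 ≈ 55.9433 mm.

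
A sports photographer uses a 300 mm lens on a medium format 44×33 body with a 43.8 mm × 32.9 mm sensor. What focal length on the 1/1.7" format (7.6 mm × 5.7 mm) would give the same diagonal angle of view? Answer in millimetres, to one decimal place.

52.0 mm

Sensor diagonal = √(43.8² + 32.9²) = √3000.8500 ≈ 54.7800 mm.
Sensor diagonal = √(7.6² + 5.7²) = √90.2500 ≈ 9.5000 mm.
Equal angle of view means equal diagonal/f ratio, so f₂ = f₁ · (diagonal₂/diagonal₁) = 300 × 9.5000/54.7800.
f₂ = 300 × 0.17342 ≈ 52.026 mm.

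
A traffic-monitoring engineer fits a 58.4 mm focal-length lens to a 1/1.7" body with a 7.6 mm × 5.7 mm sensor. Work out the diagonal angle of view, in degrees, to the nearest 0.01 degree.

Sensor diagonal = √(7.6² + 5.7²) = √90.2500 ≈ 9.5000 mm.
Angle of view α = 2·arctan(d/2f) with d = 9.5000 mm and f = 58.4 mm.
d/2f = 0.08134; arctan(0.08134) ≈ 4.6500°, so α ≈ 9.2999°.

9.30°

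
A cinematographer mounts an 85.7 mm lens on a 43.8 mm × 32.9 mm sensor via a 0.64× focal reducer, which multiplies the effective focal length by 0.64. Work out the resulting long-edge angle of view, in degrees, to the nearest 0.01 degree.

43.53°

Effective focal length f = 85.7 × 0.64 = 54.848 mm.
α = 2·arctan(43.8 / (2 × 54.848)) = 2·arctan(0.39929) ≈ 43.5322°.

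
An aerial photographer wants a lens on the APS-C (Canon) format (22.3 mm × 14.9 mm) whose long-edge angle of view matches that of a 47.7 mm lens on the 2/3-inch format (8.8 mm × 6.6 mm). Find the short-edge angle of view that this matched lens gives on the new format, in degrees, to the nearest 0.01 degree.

Equal long-edge AOV ⇒ f₂ = f₁ · 22.3/8.8 = 47.7 × 2.53409 ≈ 120.8761 mm.
Short-edge AOV on the new format = 2·arctan(14.9 / (2 × 120.8761)) = 2·arctan(0.06163) ≈ 7.0537°.

7.05°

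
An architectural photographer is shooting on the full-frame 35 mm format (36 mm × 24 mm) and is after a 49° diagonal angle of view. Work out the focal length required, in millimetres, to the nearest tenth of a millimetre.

Sensor diagonal = √(36² + 24²) = √1872.0000 ≈ 43.2666 mm.
From α = 2·arctan(d/2f) we get f = d / (2·tan(α/2)).
With d = 43.2666 mm and α/2 = 24.5°, tan(α/2) ≈ 0.45573, so f ≈ 43.2666 / 0.91145 ≈ 47.4700 mm.

47.5 mm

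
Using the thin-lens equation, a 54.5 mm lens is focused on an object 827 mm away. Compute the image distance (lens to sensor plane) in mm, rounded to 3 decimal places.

1/dᵢ = 1/f − 1/dₒ = 1/54.5 − 1/827 = 0.0171394 mm⁻¹.
dᵢ = 1/0.0171394 ≈ 58.3450 mm.

58.345 mm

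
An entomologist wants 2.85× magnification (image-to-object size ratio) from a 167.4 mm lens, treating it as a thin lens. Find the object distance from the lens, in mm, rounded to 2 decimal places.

With m = dᵢ/dₒ and 1/f = 1/dₒ + 1/dᵢ, substituting dᵢ = m·dₒ gives 1/f = (1 + 1/m)/dₒ, hence dₒ = f·(1 + 1/m).
dₒ = 167.4 × (1 + 1/2.85) = 167.4 × 1.35088 ≈ 226.137 mm.

226.14 mm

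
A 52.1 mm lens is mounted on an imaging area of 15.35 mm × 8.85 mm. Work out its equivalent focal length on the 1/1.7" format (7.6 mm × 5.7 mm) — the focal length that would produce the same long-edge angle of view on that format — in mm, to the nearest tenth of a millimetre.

Equal angle of view means equal width/f ratio, so f₂ = f₁ · (width₂/width₁) = 52.1 × 7.6/15.35.
f₂ = 52.1 × 0.49511 ≈ 25.795 mm.

25.8 mm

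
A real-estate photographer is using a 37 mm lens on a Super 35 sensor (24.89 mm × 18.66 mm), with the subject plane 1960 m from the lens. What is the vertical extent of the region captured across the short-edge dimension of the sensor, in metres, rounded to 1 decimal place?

988.5 m

dₒ: 1960 m = 1.96e+06 mm.
Similar triangles through the lens centre give W/dₒ = h/dᵢ; with 1/f = 1/dₒ + 1/dᵢ this gives W = h·(dₒ − f)/f.
W = 18.66 mm × (1.96e+06 − 37) / 37 = 18.66 × 52971.9730 ≈ 988457.016 mm = 988.457 m.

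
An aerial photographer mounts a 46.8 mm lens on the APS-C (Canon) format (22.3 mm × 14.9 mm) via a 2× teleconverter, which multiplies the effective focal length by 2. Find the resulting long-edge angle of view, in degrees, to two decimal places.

13.59°

Effective focal length f = 46.8 × 2 = 93.6 mm.
α = 2·arctan(22.3 / (2 × 93.6)) = 2·arctan(0.11912) ≈ 13.5866°.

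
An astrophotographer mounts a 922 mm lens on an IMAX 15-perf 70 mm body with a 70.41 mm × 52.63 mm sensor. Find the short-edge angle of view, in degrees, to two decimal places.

Angle of view α = 2·arctan(h/2f) with h = 52.63 mm and f = 922 mm.
h/2f = 0.02854; arctan(0.02854) ≈ 1.6348°, so α ≈ 3.2697°.

3.27°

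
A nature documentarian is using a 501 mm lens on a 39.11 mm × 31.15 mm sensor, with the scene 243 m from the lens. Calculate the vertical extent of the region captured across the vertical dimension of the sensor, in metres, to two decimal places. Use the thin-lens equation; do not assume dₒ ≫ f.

dₒ: 243 m = 243000 mm.
Similar triangles through the lens centre give W/dₒ = h/dᵢ; with 1/f = 1/dₒ + 1/dᵢ this gives W = h·(dₒ − f)/f.
W = 31.15 mm × (243000 − 501) / 501 = 31.15 × 484.0299 ≈ 15077.533 mm = 15.0775 m.

15.08 m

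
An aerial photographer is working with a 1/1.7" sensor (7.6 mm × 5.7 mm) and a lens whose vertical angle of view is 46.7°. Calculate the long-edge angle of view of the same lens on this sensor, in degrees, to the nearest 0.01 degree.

59.85°

From the vertical AOV: f = 5.7 / (2·tan(23.35°)) = 5.7 / 0.86341 ≈ 6.6018 mm.
Long-edge AOV = 2·arctan(7.6 / (2 × 6.6018)) = 2·arctan(0.57560) ≈ 59.8498°.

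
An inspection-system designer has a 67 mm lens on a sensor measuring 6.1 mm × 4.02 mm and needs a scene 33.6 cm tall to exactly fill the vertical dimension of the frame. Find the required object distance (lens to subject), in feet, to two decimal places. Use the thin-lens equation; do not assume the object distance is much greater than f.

18.59 ft

W: 33.6 cm = 336 mm.
Magnification m = h/W = dᵢ/dₒ; combined with 1/f = 1/dₒ + 1/dᵢ this gives dₒ = f·(1 + W/h).
dₒ = 67 mm × (1 + 336/4.02) = 67 × 84.5821 ≈ 5667.000 mm = 5667.000/304.8 ft = 18.5925 ft.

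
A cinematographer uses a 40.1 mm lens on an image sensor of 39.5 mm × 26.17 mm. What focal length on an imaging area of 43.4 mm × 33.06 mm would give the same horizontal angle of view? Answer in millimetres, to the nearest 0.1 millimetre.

Equal angle of view means equal width/f ratio, so f₂ = f₁ · (width₂/width₁) = 40.1 × 43.4/39.5.
f₂ = 40.1 × 1.09873 ≈ 44.059 mm.

44.1 mm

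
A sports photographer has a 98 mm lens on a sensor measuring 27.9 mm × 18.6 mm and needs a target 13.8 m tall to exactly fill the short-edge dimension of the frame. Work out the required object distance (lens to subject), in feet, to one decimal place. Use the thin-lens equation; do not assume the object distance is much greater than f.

W: 13.8 m = 13800 mm.
Magnification m = h/W = dᵢ/dₒ; combined with 1/f = 1/dₒ + 1/dᵢ this gives dₒ = f·(1 + W/h).
dₒ = 98 mm × (1 + 13800/18.6) = 98 × 742.9355 ≈ 72807.677 mm = 72807.677/304.8 ft = 238.87 ft.

238.9 ft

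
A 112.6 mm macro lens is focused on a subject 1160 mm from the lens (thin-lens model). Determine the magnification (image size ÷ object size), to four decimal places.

Thin lens: 1/f = 1/dₒ + 1/dᵢ → 1/dᵢ = 1/112.6 − 1/1160 = 0.0080189 mm⁻¹, so dᵢ ≈ 124.7050 mm.
Magnification m = dᵢ/dₒ = 124.7050/1160 ≈ 0.10750.

0.1075×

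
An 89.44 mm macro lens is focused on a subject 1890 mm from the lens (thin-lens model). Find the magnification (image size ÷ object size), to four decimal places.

Thin lens: 1/f = 1/dₒ + 1/dᵢ → 1/dᵢ = 1/89.44 − 1/1890 = 0.0106516 mm⁻¹, so dᵢ ≈ 93.8828 mm.
Magnification m = dᵢ/dₒ = 93.8828/1890 ≈ 0.04967.

0.0497×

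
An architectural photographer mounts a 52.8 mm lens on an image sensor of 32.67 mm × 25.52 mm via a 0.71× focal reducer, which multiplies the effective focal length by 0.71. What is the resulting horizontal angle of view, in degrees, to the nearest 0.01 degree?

47.09°

Effective focal length f = 52.8 × 0.71 = 37.488 mm.
α = 2·arctan(32.67 / (2 × 37.488)) = 2·arctan(0.43574) ≈ 47.0893°.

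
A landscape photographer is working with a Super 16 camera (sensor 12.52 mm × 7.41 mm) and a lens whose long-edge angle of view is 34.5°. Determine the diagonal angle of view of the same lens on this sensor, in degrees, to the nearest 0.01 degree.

39.68°

From the long-edge AOV: f = 12.52 / (2·tan(17.25°)) = 12.52 / 0.62102 ≈ 20.1605 mm.
Sensor diagonal = √(12.52² + 7.41²) = √211.6585 ≈ 14.5485 mm.
Diagonal AOV = 2·arctan(14.5485 / (2 × 20.1605)) = 2·arctan(0.36082) ≈ 39.6806°.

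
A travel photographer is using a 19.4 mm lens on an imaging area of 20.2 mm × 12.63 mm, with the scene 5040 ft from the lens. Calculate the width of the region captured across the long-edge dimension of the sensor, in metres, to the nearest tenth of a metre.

1599.5 m

dₒ: 5040 ft × 304.8 mm/ft = 1536191.95 mm.
Similar triangles through the lens centre give W/dₒ = w/dᵢ; with 1/f = 1/dₒ + 1/dᵢ this gives W = w·(dₒ − f)/f.
W = 20.2 mm × (1.53619e+06 − 19.4) / 19.4 = 20.2 × 79184.1521 ≈ 1599519.873 mm = 1599.52 m.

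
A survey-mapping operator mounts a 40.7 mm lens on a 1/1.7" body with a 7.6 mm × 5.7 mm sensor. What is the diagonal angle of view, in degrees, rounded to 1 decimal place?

13.3°

Sensor diagonal = √(7.6² + 5.7²) = √90.2500 ≈ 9.5000 mm.
Angle of view α = 2·arctan(d/2f) with d = 9.5000 mm and f = 40.7 mm.
d/2f = 0.11671; arctan(0.11671) ≈ 6.6567°, so α ≈ 13.3135°.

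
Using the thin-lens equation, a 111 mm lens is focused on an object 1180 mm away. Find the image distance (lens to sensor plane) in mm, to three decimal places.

122.526 mm

1/dᵢ = 1/f − 1/dₒ = 1/111 − 1/1180 = 0.0081616 mm⁻¹.
dᵢ = 1/0.0081616 ≈ 122.5257 mm.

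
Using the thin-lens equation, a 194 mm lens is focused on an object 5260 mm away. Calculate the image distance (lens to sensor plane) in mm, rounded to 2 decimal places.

1/dᵢ = 1/f − 1/dₒ = 1/194 − 1/5260 = 0.0049645 mm⁻¹.
dᵢ = 1/0.0049645 ≈ 201.4291 mm.

201.43 mm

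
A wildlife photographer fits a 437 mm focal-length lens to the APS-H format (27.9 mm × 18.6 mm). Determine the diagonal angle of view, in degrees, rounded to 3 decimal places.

Sensor diagonal = √(27.9² + 18.6²) = √1124.3700 ≈ 33.5316 mm.
Angle of view α = 2·arctan(d/2f) with d = 33.5316 mm and f = 437 mm.
d/2f = 0.03837; arctan(0.03837) ≈ 2.1971°, so α ≈ 4.3942°.

4.394°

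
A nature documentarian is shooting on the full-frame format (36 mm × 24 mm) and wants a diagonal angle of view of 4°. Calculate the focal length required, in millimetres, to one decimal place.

619.5 mm

Sensor diagonal = √(36² + 24²) = √1872.0000 ≈ 43.2666 mm.
From α = 2·arctan(d/2f) we get f = d / (2·tan(α/2)).
With d = 43.2666 mm and α/2 = 2°, tan(α/2) ≈ 0.03492, so f ≈ 43.2666 / 0.06984 ≈ 619.4969 mm.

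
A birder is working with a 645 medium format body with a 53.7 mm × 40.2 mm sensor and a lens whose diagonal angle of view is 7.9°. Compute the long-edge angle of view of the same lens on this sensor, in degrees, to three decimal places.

6.328°

Sensor diagonal = √(53.7² + 40.2²) = √4499.7300 ≈ 67.0800 mm.
From the diagonal AOV: f = 67.0800 / (2·tan(3.95°)) = 67.0800 / 0.13810 ≈ 485.7356 mm.
Long-edge AOV = 2·arctan(53.7 / (2 × 485.7356)) = 2·arctan(0.05528) ≈ 6.3278°.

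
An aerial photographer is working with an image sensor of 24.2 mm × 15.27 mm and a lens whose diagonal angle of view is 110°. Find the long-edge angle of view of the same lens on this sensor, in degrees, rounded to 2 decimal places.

100.75°

Sensor diagonal = √(24.2² + 15.27²) = √818.8129 ≈ 28.6149 mm.
From the diagonal AOV: f = 28.6149 / (2·tan(55°)) = 28.6149 / 2.85630 ≈ 10.0182 mm.
Long-edge AOV = 2·arctan(24.2 / (2 × 10.0182)) = 2·arctan(1.20780) ≈ 100.7539°.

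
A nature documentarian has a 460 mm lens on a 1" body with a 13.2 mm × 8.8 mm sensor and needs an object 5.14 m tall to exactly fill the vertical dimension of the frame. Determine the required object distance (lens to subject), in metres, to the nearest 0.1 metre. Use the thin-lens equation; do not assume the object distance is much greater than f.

269.1 m

W: 5.14 m = 5140 mm.
Magnification m = h/W = dᵢ/dₒ; combined with 1/f = 1/dₒ + 1/dᵢ this gives dₒ = f·(1 + W/h).
dₒ = 460 mm × (1 + 5140/8.8) = 460 × 585.0909 ≈ 269141.818 mm = 269.142 m.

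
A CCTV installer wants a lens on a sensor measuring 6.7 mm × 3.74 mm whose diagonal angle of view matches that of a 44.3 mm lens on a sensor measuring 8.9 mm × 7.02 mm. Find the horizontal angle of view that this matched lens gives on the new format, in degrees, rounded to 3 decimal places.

Sensor diagonal = √(8.9² + 7.02²) = √128.4904 ≈ 11.3354 mm.
Sensor diagonal = √(6.7² + 3.74²) = √58.8776 ≈ 7.6732 mm.
Equal diagonal AOV ⇒ f₂ = f₁ · 7.6732/11.3354 = 44.3 × 0.67692 ≈ 29.9877 mm.
Horizontal AOV on the new format = 2·arctan(6.7 / (2 × 29.9877)) = 2·arctan(0.11171) ≈ 12.7484°.

12.748°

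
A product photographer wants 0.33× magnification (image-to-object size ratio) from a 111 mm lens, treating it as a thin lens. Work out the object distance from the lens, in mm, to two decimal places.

With m = dᵢ/dₒ and 1/f = 1/dₒ + 1/dᵢ, substituting dᵢ = m·dₒ gives 1/f = (1 + 1/m)/dₒ, hence dₒ = f·(1 + 1/m).
dₒ = 111 × (1 + 1/0.33) = 111 × 4.03030 ≈ 447.364 mm.

447.36 mm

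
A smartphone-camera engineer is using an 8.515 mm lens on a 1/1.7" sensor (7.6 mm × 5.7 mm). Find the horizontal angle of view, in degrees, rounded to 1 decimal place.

48.1°

Angle of view α = 2·arctan(w/2f) with w = 7.6 mm and f = 8.515 mm.
w/2f = 0.44627; arctan(0.44627) ≈ 24.0498°, so α ≈ 48.0997°.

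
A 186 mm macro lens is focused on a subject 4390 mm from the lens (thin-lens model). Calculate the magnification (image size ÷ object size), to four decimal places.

0.0442×

Thin lens: 1/f = 1/dₒ + 1/dᵢ → 1/dᵢ = 1/186 − 1/4390 = 0.0051486 mm⁻¹, so dᵢ ≈ 194.2293 mm.
Magnification m = dᵢ/dₒ = 194.2293/4390 ≈ 0.04424.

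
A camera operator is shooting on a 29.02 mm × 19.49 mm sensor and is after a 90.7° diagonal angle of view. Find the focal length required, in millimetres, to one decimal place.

Sensor diagonal = √(29.02² + 19.49²) = √1222.0205 ≈ 34.9574 mm.
From α = 2·arctan(d/2f) we get f = d / (2·tan(α/2)).
With d = 34.9574 mm and α/2 = 45.35°, tan(α/2) ≈ 1.01229, so f ≈ 34.9574 / 2.02459 ≈ 17.2665 mm.

17.3 mm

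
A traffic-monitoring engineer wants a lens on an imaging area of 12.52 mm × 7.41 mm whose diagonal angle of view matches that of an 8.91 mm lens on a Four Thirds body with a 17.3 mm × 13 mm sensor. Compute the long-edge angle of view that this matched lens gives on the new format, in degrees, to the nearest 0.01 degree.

Sensor diagonal = √(17.3² + 13²) = √468.2900 ≈ 21.6400 mm.
Sensor diagonal = √(12.52² + 7.41²) = √211.6585 ≈ 14.5485 mm.
Equal diagonal AOV ⇒ f₂ = f₁ · 14.5485/21.6400 = 8.91 × 0.67230 ≈ 5.9902 mm.
Long-edge AOV on the new format = 2·arctan(12.52 / (2 × 5.9902)) = 2·arctan(1.04505) ≈ 92.5238°.

92.52°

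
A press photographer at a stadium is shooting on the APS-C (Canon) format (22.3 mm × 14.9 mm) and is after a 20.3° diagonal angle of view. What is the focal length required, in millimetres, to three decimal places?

74.904 mm

Sensor diagonal = √(22.3² + 14.9²) = √719.3000 ≈ 26.8198 mm.
From α = 2·arctan(d/2f) we get f = d / (2·tan(α/2)).
With d = 26.8198 mm and α/2 = 10.15°, tan(α/2) ≈ 0.17903, so f ≈ 26.8198 / 0.35806 ≈ 74.9040 mm.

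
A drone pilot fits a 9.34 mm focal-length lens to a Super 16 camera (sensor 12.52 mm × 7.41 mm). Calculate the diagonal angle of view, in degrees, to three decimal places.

Sensor diagonal = √(12.52² + 7.41²) = √211.6585 ≈ 14.5485 mm.
Angle of view α = 2·arctan(d/2f) with d = 14.5485 mm and f = 9.34 mm.
d/2f = 0.77883; arctan(0.77883) ≈ 37.9124°, so α ≈ 75.8248°.

75.825°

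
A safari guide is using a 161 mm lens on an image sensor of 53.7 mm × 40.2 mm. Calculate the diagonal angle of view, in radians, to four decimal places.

0.4108 rad

Sensor diagonal = √(53.7² + 40.2²) = √4499.7300 ≈ 67.0800 mm.
Angle of view α = 2·arctan(d/2f) with d = 67.0800 mm and f = 161 mm.
d/2f = 0.20832; arctan(0.20832) ≈ 0.2054 rad, so α ≈ 0.4108 rad.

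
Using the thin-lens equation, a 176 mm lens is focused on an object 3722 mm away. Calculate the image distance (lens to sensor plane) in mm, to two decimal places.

1/dᵢ = 1/f − 1/dₒ = 1/176 − 1/3722 = 0.0054131 mm⁻¹.
dᵢ = 1/0.0054131 ≈ 184.7355 mm.

184.74 mm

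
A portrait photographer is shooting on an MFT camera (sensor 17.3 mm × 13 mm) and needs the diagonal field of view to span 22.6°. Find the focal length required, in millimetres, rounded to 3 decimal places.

Sensor diagonal = √(17.3² + 13²) = √468.2900 ≈ 21.6400 mm.
From α = 2·arctan(d/2f) we get f = d / (2·tan(α/2)).
With d = 21.6400 mm and α/2 = 11.3°, tan(α/2) ≈ 0.19982, so f ≈ 21.6400 / 0.39964 ≈ 54.1488 mm.

54.149 mm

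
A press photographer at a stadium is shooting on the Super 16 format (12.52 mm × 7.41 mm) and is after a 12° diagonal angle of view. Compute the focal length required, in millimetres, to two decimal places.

69.21 mm

Sensor diagonal = √(12.52² + 7.41²) = √211.6585 ≈ 14.5485 mm.
From α = 2·arctan(d/2f) we get f = d / (2·tan(α/2)).
With d = 14.5485 mm and α/2 = 6°, tan(α/2) ≈ 0.10510, so f ≈ 14.5485 / 0.21021 ≈ 69.2098 mm.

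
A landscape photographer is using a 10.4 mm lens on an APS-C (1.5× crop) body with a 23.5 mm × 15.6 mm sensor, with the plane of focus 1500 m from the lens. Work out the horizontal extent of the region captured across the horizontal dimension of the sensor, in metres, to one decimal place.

dₒ: 1500 m = 1.5e+06 mm.
Similar triangles through the lens centre give W/dₒ = w/dᵢ; with 1/f = 1/dₒ + 1/dᵢ this gives W = w·(dₒ − f)/f.
W = 23.5 mm × (1.5e+06 − 10.4) / 10.4 = 23.5 × 144229.7692 ≈ 3389399.577 mm = 3389.4 m.

3389.4 m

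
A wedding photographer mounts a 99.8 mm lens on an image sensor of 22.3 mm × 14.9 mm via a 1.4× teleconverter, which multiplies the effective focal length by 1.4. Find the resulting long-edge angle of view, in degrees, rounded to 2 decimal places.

Effective focal length f = 99.8 × 1.4 = 139.72 mm.
α = 2·arctan(22.3 / (2 × 139.72)) = 2·arctan(0.07980) ≈ 9.1253°.

9.13°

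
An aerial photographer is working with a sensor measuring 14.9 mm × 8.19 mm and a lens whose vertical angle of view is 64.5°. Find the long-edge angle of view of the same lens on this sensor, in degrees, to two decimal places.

From the vertical AOV: f = 8.19 / (2·tan(32.25°)) = 8.19 / 1.26191 ≈ 6.4902 mm.
Long-edge AOV = 2·arctan(14.9 / (2 × 6.4902)) = 2·arctan(1.14789) ≈ 97.8775°.

97.88°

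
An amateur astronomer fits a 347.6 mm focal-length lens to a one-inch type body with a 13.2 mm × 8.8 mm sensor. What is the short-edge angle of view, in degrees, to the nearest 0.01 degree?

1.45°

Angle of view α = 2·arctan(h/2f) with h = 8.8 mm and f = 347.6 mm.
h/2f = 0.01266; arctan(0.01266) ≈ 0.7252°, so α ≈ 1.4504°.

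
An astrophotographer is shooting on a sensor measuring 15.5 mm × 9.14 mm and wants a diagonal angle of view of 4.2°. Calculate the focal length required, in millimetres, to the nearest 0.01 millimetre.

245.36 mm

Sensor diagonal = √(15.5² + 9.14²) = √323.7896 ≈ 17.9942 mm.
From α = 2·arctan(d/2f) we get f = d / (2·tan(α/2)).
With d = 17.9942 mm and α/2 = 2.1°, tan(α/2) ≈ 0.03667, so f ≈ 17.9942 / 0.07334 ≈ 245.3637 mm.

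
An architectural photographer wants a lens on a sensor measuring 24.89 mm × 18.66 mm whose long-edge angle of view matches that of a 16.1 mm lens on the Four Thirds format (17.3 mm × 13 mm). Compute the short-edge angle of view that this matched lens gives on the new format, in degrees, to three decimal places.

43.878°

Equal long-edge AOV ⇒ f₂ = f₁ · 24.89/17.3 = 16.1 × 1.43873 ≈ 23.1635 mm.
Short-edge AOV on the new format = 2·arctan(18.66 / (2 × 23.1635)) = 2·arctan(0.40279) ≈ 43.8780°.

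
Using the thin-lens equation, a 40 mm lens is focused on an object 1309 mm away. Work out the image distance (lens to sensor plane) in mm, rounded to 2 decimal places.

1/dᵢ = 1/f − 1/dₒ = 1/40 − 1/1309 = 0.0242361 mm⁻¹.
dᵢ = 1/0.0242361 ≈ 41.2608 mm.

41.26 mm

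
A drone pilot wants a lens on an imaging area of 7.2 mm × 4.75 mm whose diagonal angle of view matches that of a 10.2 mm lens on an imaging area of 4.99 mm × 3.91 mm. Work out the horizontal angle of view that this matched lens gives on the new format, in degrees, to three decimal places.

Sensor diagonal = √(4.99² + 3.91²) = √40.1882 ≈ 6.3394 mm.
Sensor diagonal = √(7.2² + 4.75²) = √74.4025 ≈ 8.6257 mm.
Equal diagonal AOV ⇒ f₂ = f₁ · 8.6257/6.3394 = 10.2 × 1.36064 ≈ 13.8786 mm.
Horizontal AOV on the new format = 2·arctan(7.2 / (2 × 13.8786)) = 2·arctan(0.25939) ≈ 29.0832°.

29.083°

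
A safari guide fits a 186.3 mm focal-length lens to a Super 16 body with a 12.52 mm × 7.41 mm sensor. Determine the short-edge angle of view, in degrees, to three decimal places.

2.279°

Angle of view α = 2·arctan(h/2f) with h = 7.41 mm and f = 186.3 mm.
h/2f = 0.01989; arctan(0.01989) ≈ 1.1393°, so α ≈ 2.2786°.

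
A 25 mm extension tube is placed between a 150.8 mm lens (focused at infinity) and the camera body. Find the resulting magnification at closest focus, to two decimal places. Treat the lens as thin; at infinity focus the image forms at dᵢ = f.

0.17×

The tube moves the image plane from f to f + e, so dᵢ = 150.8 + 25 = 175.8 mm. Focus is achieved when 1/f = 1/dₒ + 1/dᵢ, giving dₒ = 1/(1/f − 1/(f+e)).
Magnification m = dᵢ/dₒ = (f+e)·(1/f − 1/(f+e)) = e/f = 25/150.8 ≈ 0.1658.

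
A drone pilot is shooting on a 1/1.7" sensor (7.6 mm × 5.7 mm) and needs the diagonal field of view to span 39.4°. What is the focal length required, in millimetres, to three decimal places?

13.266 mm

Sensor diagonal = √(7.6² + 5.7²) = √90.2500 ≈ 9.5000 mm.
From α = 2·arctan(d/2f) we get f = d / (2·tan(α/2)).
With d = 9.5000 mm and α/2 = 19.7°, tan(α/2) ≈ 0.35805, so f ≈ 9.5000 / 0.71610 ≈ 13.2662 mm.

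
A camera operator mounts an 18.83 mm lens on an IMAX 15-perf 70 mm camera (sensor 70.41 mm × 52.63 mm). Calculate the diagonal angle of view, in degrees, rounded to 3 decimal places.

Sensor diagonal = √(70.41² + 52.63²) = √7727.4850 ≈ 87.9061 mm.
Angle of view α = 2·arctan(d/2f) with d = 87.9061 mm and f = 18.83 mm.
d/2f = 2.33420; arctan(2.33420) ≈ 66.8091°, so α ≈ 133.6183°.

133.618°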